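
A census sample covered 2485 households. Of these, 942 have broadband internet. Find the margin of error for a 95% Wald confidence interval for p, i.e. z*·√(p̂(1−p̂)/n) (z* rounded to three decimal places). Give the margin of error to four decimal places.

ME = 0.0191

Sample proportion p̂ = 942/2485 = 0.37907.
SE(p̂) = √(0.37907·0.62093/2485) = 0.009732.
z* = 1.960 at the 95% level.
ME = 1.960·0.009732 = 0.0191.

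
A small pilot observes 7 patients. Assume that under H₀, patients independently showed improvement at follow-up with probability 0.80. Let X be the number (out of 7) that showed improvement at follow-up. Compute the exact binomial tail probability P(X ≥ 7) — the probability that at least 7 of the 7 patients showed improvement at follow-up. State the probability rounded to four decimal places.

X is binomial with n = 7 and p = 0.80.
P(X ≥ 7) = C(7,7)·0.80^7·0.20^0.
= 0.209715 = 0.2097.

P = 0.2097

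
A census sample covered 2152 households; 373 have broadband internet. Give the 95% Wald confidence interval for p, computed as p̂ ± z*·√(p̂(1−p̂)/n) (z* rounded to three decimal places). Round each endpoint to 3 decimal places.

p̂ = 373/2152 = 0.17333.
SE = √(p̂(1−p̂)/n) = √(0.143285/2152) = 0.008160.
The 95% critical value is z* = 1.960.
Margin = 1.960·0.008160 = 0.01599.
So the interval runs from 0.157 to 0.189.

(0.157, 0.189)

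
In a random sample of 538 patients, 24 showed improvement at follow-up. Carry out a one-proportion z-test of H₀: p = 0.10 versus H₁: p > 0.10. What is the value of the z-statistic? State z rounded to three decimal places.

z = -4.283

p̂ = 24/538 = 0.04461.
Null standard error: √(0.10·0.90/538) = √0.000167286 = 0.012934.
z = (0.04461 − 0.10)/0.012934 = -0.05539/0.012934 = -4.283.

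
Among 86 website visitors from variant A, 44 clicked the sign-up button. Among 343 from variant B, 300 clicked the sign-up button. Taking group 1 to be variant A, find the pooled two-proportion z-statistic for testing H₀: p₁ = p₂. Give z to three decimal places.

p̂₁ = 44/86 = 0.51163, p̂₂ = 300/343 = 0.87464.
Pooling: p̂ = 344/429 = 0.80186.
SE = √[p̂(1−p̂)(1/n₁+1/n₂)] = √[0.80186·0.19814·(1/86+1/343)] ≈ 0.048069.
z = (p̂₁ − p̂₂)/SE = (0.51163 − 0.87464)/0.048069 = -0.36301/0.048069 = -7.552.

z = -7.552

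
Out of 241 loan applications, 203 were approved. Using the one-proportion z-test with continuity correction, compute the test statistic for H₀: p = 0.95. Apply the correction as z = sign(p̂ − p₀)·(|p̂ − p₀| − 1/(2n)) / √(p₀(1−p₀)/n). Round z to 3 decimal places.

z = -7.522

Sample proportion p̂ = 203/241 = 0.84232. p̂ − p₀ = -0.107676.
1/(2n) = 0.002075.
Corrected numerator: |-0.107676| − 0.002075 = 0.105601.
SE₀ = √(0.95·0.05/241) = 0.014039.
z = (−)0.105601/0.014039 = -7.522.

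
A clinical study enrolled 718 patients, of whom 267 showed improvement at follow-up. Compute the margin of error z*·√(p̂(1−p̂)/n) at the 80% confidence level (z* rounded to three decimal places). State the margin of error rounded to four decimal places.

ME = 0.0231

p̂ = 267/718 = 0.37187.
SE(p̂) = √(0.37187·0.62813/718) = 0.018037.
For 80% confidence, z* = 1.282.
ME = 1.282·0.018037 = 0.0231.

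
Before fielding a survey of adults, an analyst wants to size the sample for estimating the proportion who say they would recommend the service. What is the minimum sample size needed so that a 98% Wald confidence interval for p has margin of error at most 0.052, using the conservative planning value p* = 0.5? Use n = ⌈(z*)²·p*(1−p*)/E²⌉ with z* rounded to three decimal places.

z* = 2.326 at the 98% level.
p*(1−p*) = 0.50·0.50 = 0.2500.
(z*)²·p*(1−p*)/E² = 5.410276·0.2500/0.002704 = 500.210.
⌈500.210⌉ = 501.

n = 501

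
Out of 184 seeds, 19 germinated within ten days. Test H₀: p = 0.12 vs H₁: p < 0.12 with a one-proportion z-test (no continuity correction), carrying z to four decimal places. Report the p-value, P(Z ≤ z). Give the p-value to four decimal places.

p̂ = 19/184 = 0.10326.
Null standard error: √(0.12·0.88/184) = √0.000573913 = 0.023956.
z = (p̂ − p₀)/SE = (19/184 − 0.12)/0.023956 ≈ -0.6987.
p-value = P(Z ≤ z) with z = -0.6987 → 0.2424.

p-value = 0.2424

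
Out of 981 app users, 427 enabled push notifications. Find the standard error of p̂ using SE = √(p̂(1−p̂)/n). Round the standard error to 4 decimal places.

SE = 0.0158

p̂ = 427/981 = 0.43527.
p̂(1−p̂) = 0.245810.
SE = √(0.245810/981) = 0.0158.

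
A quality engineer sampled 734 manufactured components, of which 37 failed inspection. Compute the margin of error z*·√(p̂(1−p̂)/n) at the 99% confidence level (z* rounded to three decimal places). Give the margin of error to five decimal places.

Sample proportion p̂ = 37/734 = 0.05041.
SE(p̂) = √(0.05041·0.94959/734) = 0.008076.
The 99% critical value is z* = 2.576.
ME = 2.576·0.008076 = 0.02080.

ME = 0.02080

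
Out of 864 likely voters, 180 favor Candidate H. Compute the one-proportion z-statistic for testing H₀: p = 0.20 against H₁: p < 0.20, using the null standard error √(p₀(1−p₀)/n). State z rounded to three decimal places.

p̂ = 180/864 = 0.20833.
Under H₀, SE = √(p₀(1−p₀)/n) = √(0.20·0.80/864) = √0.000185185 = 0.013608.
z = (p̂ − p₀)/SE = (0.20833 − 0.20)/0.013608 = 0.612.

z = 0.612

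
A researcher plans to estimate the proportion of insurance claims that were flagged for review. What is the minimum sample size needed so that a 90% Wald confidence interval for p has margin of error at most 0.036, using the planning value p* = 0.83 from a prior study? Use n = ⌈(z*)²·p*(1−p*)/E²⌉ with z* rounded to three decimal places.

n = 295

z* = 1.645 at the 90% level.
p*(1−p*) = 0.83·0.17 = 0.1411.
Required n before rounding: 2.706025 × 0.1411 / 0.036² = 294.614.
⌈294.614⌉ = 295.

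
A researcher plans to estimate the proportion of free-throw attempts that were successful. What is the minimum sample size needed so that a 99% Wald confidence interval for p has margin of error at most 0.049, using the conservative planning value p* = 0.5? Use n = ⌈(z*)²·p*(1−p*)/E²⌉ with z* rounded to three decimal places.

n = 691

For 99% confidence, z* = 2.576.
p*(1−p*) = 0.50·0.50 = 0.2500.
Required n before rounding: 6.635776 × 0.2500 / 0.049² = 690.939.
⌈690.939⌉ = 691.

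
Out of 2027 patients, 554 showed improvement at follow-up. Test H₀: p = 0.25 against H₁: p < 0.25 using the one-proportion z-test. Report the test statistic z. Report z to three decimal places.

z = 2.424

p̂ = 554/2027 = 0.27331.
SE₀ = √(0.25·0.75/2027) = 0.009618.
z = (0.27331 − 0.25)/0.009618 = 0.02331/0.009618 = 2.424.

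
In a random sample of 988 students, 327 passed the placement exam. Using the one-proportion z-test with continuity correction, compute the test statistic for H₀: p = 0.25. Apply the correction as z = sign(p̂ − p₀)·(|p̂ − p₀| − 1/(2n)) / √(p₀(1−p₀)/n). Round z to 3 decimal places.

z = 5.841

The sample proportion is 327/988 = 0.33097. p̂ − p₀ = 0.080972.
Continuity correction 1/(2n) = 1/1976 = 0.000506.
Corrected numerator: |0.080972| − 0.000506 = 0.080466.
SE₀ = √(0.25·0.75/988) = 0.013776.
z = (+)0.080466/0.013776 = 5.841.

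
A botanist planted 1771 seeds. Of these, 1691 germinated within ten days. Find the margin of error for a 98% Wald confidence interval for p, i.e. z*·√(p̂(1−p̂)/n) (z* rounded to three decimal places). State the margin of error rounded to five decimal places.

ME = 0.01148

Sample proportion p̂ = 1691/1771 = 0.95483.
SE = √(p̂(1−p̂)/n) = √(0.043132/1771) = 0.004935.
The 98% critical value is z* = 2.326.
ME = 2.326·0.004935 = 0.01148.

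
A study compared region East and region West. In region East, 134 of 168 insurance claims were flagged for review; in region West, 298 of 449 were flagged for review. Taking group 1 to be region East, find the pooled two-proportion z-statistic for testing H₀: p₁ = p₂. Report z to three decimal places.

Sample proportions: p̂₁ = 134/168 = 0.79762 and p̂₂ = 298/449 = 0.66370.
Pooling: p̂ = 432/617 = 0.70016.
Pooled SE = √[0.2099351·0.00817955] ≈ 0.041439.
z = (p̂₁ − p̂₂)/SE = (0.79762 − 0.66370)/0.041439 = 0.13392/0.041439 = 3.232.

z = 3.232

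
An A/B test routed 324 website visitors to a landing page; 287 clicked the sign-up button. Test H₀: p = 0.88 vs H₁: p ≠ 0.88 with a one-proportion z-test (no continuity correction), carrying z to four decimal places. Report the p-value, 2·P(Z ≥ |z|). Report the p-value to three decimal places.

Sample proportion p̂ = 287/324 = 0.88580.
Null standard error: √(0.88·0.12/324) = √0.000325926 = 0.018053.
Test statistic (full precision, shown to 4 dp): z = (287/324 − 0.88)/SE₀ ≈ 0.3214.
p-value = 2·P(Z ≥ |z|) with z = 0.3214 → 0.748.

p-value = 0.748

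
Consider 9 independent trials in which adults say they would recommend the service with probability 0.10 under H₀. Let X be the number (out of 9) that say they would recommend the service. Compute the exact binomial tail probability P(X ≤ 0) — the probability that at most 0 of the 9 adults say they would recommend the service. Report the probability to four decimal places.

P = 0.3874

X is binomial with n = 9 and p = 0.10.
P(X ≤ 0) = C(9,0)·0.10^0·0.90^9.
= 0.387420 = 0.3874.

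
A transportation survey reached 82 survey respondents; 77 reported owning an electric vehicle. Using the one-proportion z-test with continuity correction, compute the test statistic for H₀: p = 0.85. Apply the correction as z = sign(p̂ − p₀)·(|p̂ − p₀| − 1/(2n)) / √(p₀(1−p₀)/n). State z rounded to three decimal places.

Sample proportion p̂ = 77/82 = 0.93902. p̂ − p₀ = 0.089024.
Continuity correction 1/(2n) = 1/164 = 0.006098.
Corrected numerator: |0.089024| − 0.006098 = 0.082926.
SE₀ = √(0.85·0.15/82) = 0.039432.
z = +0.082926/0.039432 = 2.103.

z = 2.103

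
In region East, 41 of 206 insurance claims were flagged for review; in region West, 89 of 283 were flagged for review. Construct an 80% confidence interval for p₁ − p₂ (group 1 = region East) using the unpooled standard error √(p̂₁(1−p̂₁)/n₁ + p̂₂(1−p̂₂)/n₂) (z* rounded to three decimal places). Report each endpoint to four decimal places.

(-0.1657, -0.0652)

p̂₁ = 41/206 = 0.19903, p̂₂ = 89/283 = 0.31449; p̂₁ − p̂₂ = -0.11546.
Unpooled SE = √(p̂₁(1−p̂₁)/n₁ + p̂₂(1−p̂₂)/n₂) = √(0.000773867 + 0.000761785) = 0.039187.
The 80% critical value is z* = 1.282. Margin of error = 0.05024.
So the interval runs from -0.1657 to -0.0652.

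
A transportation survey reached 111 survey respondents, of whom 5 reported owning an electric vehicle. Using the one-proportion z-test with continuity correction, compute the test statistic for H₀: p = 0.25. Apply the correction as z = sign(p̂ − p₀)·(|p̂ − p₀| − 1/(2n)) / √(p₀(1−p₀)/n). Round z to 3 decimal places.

The sample proportion is 5/111 = 0.04505. p̂ − p₀ = -0.204955.
1/(2n) = 0.004505.
Corrected numerator: |-0.204955| − 0.004505 = 0.200450.
SE₀ = √(0.25·0.75/111) = 0.041100.
z = (−)0.200450/0.041100 = -4.877.

z = -4.877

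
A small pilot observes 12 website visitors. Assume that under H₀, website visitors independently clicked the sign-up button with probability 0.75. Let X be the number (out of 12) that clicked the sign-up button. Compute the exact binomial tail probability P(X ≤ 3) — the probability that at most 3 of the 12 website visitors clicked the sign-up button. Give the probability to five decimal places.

P = 0.00039

X is binomial with n = 12 and p = 0.75.
P(X ≤ 3) = C(12,0)·0.75^0·0.25^12 + C(12,1)·0.75^1·0.25^11 + C(12,2)·0.75^2·0.25^10 + C(12,3)·0.75^3·0.25^9.
= 0.000000 + 0.000002 + 0.000035 + 0.000354 = 0.00039.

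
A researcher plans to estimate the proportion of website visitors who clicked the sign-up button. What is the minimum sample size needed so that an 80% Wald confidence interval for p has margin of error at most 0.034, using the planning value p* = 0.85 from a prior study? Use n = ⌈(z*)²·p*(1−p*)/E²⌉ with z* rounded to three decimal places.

n = 182

The 80% critical value is z* = 1.282.
p*(1−p*) = 0.1275.
Required n before rounding: 1.643524 × 0.1275 / 0.034² = 181.271.
Rounding up, n = 182.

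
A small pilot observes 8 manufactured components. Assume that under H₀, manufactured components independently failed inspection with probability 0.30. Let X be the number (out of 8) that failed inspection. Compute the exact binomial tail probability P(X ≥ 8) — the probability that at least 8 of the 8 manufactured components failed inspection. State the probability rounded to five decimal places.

P = 0.00007

X is binomial with n = 8 and p = 0.30.
P(X ≥ 8) = C(8,8)·0.30^8·0.70^0.
= 0.000066 = 0.00007.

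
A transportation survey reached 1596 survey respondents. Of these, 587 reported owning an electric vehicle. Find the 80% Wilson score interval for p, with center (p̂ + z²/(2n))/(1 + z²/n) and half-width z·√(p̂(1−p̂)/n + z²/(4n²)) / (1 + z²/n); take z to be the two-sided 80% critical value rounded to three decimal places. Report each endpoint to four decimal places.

(0.3525, 0.3834)

p̂ = 587/1596 = 0.36779; z = 1.282, so z² = 1.643524.
1 + z²/n = 1.001030.
Center = (0.36779 + 0.000515)/1.001030 = 0.36793.
Radicand: p̂(1−p̂)/n + z²/(4n²) = 0.000145690 + 0.000000161 = 0.000145851.
Half-width = 1.282·√0.000145851/1.001030 = 0.01547.
CI: 0.36793 ± 0.01547 = (0.3525, 0.3834).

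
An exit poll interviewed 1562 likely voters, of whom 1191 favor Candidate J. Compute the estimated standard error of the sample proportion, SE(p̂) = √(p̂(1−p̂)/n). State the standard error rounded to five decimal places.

Sample proportion p̂ = 1191/1562 = 0.76248.
p̂(1−p̂) = 0.181104.
Dividing by n and taking the root: √0.000115944 = 0.01077.

SE = 0.01077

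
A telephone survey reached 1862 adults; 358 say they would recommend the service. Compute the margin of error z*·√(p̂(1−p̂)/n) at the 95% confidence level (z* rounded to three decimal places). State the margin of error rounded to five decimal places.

With x = 358 successes in n = 1862, p̂ = 0.19227.
Standard error of p̂: √(0.155300/1862) = √0.000083405 = 0.009133.
For 95% confidence, z* = 1.960.
Margin of error = z*·SE = 1.960 × 0.009133 = 0.01790.

ME = 0.01790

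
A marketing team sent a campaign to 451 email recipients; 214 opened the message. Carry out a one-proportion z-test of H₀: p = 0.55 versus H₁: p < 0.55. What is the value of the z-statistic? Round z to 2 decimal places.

z = -3.22

With x = 214 successes in n = 451, p̂ = 0.47450.
Under H₀, SE = √(p₀(1−p₀)/n) = √(0.55·0.45/451) = √0.000548780 = 0.023426.
z = (p̂ − p₀)/SE = (0.47450 − 0.55)/0.023426 = -3.22.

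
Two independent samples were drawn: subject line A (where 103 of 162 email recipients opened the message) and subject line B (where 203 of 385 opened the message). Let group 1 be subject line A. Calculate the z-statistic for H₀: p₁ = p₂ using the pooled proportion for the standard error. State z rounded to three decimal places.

z = 2.334

p̂₁ = 103/162 = 0.63580, p̂₂ = 203/385 = 0.52727.
Pooled p̂ = (103+203)/(162+385) = 306/547 = 0.55941.
SE = √[p̂(1−p̂)(1/n₁+1/n₂)] = √[0.55941·0.44059·(1/162+1/385)] ≈ 0.046493.
z = (p̂₁ − p̂₂)/SE = (0.63580 − 0.52727)/0.046493 = 0.10853/0.046493 = 2.334.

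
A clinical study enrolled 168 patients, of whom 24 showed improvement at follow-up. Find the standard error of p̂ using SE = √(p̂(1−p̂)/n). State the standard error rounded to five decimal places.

SE = 0.02700

The sample proportion is 24/168 = 0.14286.
p̂(1−p̂) = 0.122451.
Dividing by n and taking the root: √0.000728875 = 0.02700.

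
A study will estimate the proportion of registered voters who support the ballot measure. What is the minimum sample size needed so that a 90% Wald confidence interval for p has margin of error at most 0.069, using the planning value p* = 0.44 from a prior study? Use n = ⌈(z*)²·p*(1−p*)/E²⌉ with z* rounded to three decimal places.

z* = 1.645 at the 90% level.
p*(1−p*) = 0.2464.
Required n before rounding: 2.706025 × 0.2464 / 0.069² = 140.047.
Rounding up, n = 141.

n = 141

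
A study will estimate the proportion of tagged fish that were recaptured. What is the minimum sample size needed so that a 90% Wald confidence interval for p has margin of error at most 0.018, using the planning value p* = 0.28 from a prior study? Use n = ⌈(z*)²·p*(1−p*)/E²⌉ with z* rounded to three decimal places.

n = 1684

The 90% critical value is z* = 1.645.
p*(1−p*) = 0.2016.
Required n before rounding: 2.706025 × 0.2016 / 0.018² = 1683.749.
Rounding up, n = 1684.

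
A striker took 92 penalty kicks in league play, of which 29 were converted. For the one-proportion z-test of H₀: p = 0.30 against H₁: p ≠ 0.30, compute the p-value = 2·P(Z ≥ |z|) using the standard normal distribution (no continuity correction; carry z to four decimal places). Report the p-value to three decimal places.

p̂ = 29/92 = 0.31522.
Null standard error: √(0.30·0.70/92) = √0.002282609 = 0.047777.
z = (p̂ − p₀)/SE = (29/92 − 0.30)/0.047777 ≈ 0.3185.
p-value = 2·P(Z ≥ |z|) with z = 0.3185 → 0.750.

p-value = 0.750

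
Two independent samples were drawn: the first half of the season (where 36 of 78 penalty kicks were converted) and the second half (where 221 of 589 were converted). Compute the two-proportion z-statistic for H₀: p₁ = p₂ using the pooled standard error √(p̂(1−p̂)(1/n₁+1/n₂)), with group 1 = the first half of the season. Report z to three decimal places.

Sample proportions: p̂₁ = 36/78 = 0.46154 and p̂₂ = 221/589 = 0.37521.
Pooling: p̂ = 257/667 = 0.38531.
Pooled SE = √[0.2368456·0.01451831] ≈ 0.058640.
z = 0.08633/0.058640 = 1.472.

z = 1.472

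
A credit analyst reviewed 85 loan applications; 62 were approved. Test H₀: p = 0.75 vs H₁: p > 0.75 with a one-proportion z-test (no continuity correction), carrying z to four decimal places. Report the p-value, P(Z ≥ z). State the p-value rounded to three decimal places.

p-value = 0.669

Sample proportion p̂ = 62/85 = 0.72941.
Null standard error: √(0.75·0.25/85) = √0.002205882 = 0.046967.
Test statistic (full precision, shown to 4 dp): z = (62/85 − 0.75)/SE₀ ≈ -0.4384.
p-value = P(Z ≥ z) with z = -0.4384 → 0.669.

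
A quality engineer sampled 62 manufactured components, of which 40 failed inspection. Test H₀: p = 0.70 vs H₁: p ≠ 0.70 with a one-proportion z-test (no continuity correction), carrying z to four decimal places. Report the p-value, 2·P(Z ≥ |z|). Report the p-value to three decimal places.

With x = 40 successes in n = 62, p̂ = 0.64516.
Under H₀, SE = √(p₀(1−p₀)/n) = √(0.70·0.30/62) = √0.003387097 = 0.058199.
z = (p̂ − p₀)/SE = (40/62 − 0.70)/0.058199 ≈ -0.9423.
p-value = 2·P(Z ≥ |z|) with z = -0.9423 → 0.346.

p-value = 0.346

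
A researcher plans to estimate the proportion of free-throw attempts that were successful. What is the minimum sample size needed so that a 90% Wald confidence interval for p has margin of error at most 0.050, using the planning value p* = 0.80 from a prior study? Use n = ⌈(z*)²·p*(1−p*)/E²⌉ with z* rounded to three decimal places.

For 90% confidence, z* = 1.645.
p*(1−p*) = 0.1600.
Required n before rounding: 2.706025 × 0.1600 / 0.050² = 173.186.
Rounding up, n = 174.

n = 174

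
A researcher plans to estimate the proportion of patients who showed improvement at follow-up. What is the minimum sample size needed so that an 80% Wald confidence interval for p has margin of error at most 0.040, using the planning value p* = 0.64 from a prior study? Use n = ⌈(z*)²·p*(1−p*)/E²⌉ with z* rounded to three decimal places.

z* = 1.282 at the 80% level.
p*(1−p*) = 0.64·0.36 = 0.2304.
(z*)²·p*(1−p*)/E² = 1.643524·0.2304/0.001600 = 236.667.
⌈236.667⌉ = 237.

n = 237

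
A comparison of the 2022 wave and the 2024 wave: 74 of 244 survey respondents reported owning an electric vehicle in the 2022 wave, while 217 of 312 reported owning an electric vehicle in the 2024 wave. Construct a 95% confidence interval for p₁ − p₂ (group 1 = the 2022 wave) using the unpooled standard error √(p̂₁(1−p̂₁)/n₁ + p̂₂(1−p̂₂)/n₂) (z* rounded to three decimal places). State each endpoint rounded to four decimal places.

(-0.4693, -0.3152)

p̂₁ = 0.30328, p̂₂ = 0.69551, so the observed difference is -0.39223.
Unpooled SE = √(p̂₁(1−p̂₁)/n₁ + p̂₂(1−p̂₂)/n₂) = √(0.000865987 + 0.000678765) = 0.039303.
For 95% confidence, z* = 1.960. Margin of error = 0.07703.
Interval: -0.39223 ± 0.07703 → (-0.4693, -0.3152).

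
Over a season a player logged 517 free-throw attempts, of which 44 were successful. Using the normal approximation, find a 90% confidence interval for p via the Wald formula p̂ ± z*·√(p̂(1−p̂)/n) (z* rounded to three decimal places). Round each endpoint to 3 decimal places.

p̂ = 44/517 = 0.08511.
SE = √(p̂(1−p̂)/n) = √(0.077863/517) = 0.012272.
The 90% critical value is z* = 1.645.
Margin = 1.645·0.012272 = 0.02019.
Interval: 0.08511 ± 0.02019 → (0.065, 0.105).

(0.065, 0.105)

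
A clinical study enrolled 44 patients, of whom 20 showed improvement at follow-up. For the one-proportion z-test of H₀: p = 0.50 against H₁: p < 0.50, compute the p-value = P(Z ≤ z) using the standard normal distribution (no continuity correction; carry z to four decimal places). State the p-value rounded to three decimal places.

p-value = 0.273

Sample proportion p̂ = 20/44 = 0.45455.
Under H₀, SE = √(p₀(1−p₀)/n) = √(0.50·0.50/44) = √0.005681818 = 0.075378.
Test statistic (full precision, shown to 4 dp): z = (20/44 − 0.50)/SE₀ ≈ -0.6030.
p-value = P(Z ≤ z) with z = -0.6030 → 0.273.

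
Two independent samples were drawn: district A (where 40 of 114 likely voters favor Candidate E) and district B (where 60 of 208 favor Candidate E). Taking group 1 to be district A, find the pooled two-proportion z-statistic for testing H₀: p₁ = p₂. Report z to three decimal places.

z = 1.158

Sample proportions: p̂₁ = 40/114 = 0.35088 and p̂₂ = 60/208 = 0.28846.
Pooled p̂ = (40+60)/(114+208) = 100/322 = 0.31056.
Pooled SE = √[0.2141121·0.01357962] ≈ 0.053922.
z = (p̂₁ − p̂₂)/SE = (0.35088 − 0.28846)/0.053922 = 0.06242/0.053922 = 1.158.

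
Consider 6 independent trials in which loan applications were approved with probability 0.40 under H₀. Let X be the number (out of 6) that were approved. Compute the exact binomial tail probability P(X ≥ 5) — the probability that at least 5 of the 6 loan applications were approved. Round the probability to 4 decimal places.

X ~ Binomial(n=6, p=0.40).
P(X ≥ 5) = C(6,5)·0.40^5·0.60^1 + C(6,6)·0.40^6·0.60^0.
= 0.036864 + 0.004096 = 0.0410.

P = 0.0410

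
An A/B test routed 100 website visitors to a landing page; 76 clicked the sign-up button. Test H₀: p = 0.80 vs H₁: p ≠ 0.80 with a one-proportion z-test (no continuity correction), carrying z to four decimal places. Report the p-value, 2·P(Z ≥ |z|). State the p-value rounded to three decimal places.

p̂ = 76/100 = 0.76000.
Under H₀, SE = √(p₀(1−p₀)/n) = √(0.80·0.20/100) = √0.001600000 = 0.040000.
z = (p̂ − p₀)/SE = (76/100 − 0.80)/0.040000 ≈ -1.0000.
From the standard normal, 2·P(Z ≥ |z|) = 0.317.

p-value = 0.317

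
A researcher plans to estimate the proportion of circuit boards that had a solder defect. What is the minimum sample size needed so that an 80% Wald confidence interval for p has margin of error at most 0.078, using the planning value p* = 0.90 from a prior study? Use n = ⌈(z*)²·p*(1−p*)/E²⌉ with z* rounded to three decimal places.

n = 25

The 80% critical value is z* = 1.282.
p*(1−p*) = 0.0900.
Required n before rounding: 1.643524 × 0.0900 / 0.078² = 24.312.
⌈24.312⌉ = 25.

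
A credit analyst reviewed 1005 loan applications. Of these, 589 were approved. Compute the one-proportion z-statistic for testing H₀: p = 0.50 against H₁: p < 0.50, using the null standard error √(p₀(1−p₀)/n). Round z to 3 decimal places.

With x = 589 successes in n = 1005, p̂ = 0.58607.
Null standard error: √(0.50·0.50/1005) = √0.000248756 = 0.015772.
z = (0.58607 − 0.50)/0.015772 = 0.08607/0.015772 = 5.457.

z = 5.457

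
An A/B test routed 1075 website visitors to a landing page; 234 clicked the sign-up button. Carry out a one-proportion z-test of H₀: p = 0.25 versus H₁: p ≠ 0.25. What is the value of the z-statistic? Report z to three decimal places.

z = -2.448

With x = 234 successes in n = 1075, p̂ = 0.21767.
SE₀ = √(0.25·0.75/1075) = 0.013207.
z = (p̂ − p₀)/SE = (0.21767 − 0.25)/0.013207 = -2.448.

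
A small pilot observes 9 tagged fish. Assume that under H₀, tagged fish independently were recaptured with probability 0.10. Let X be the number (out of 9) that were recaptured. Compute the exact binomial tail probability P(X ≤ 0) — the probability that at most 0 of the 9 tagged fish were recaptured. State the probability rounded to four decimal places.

P = 0.3874

X ~ Binomial(n=9, p=0.10).
P(X ≤ 0) = C(9,0)·0.10^0·0.90^9.
= 0.387420 = 0.3874.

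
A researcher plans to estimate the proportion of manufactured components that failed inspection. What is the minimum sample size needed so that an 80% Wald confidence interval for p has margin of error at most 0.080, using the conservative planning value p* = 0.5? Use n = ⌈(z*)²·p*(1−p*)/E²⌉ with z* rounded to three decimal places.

The 80% critical value is z* = 1.282.
p*(1−p*) = 0.50·0.50 = 0.2500.
Required n before rounding: 1.643524 × 0.2500 / 0.080² = 64.200.
⌈64.200⌉ = 65.

n = 65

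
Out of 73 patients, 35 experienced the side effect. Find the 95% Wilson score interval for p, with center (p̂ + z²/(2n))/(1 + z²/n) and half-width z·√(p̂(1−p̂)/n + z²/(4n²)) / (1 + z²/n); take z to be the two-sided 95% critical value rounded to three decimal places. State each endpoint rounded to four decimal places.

p̂ = 35/73 = 0.47945; z = 1.960, so z² = 3.841600.
Denominator 1 + z²/n = 1 + 3.841600/73 = 1.052625.
Center = (0.47945 + 0.026312)/1.052625 = 0.48048.
Radicand: p̂(1−p̂)/n + z²/(4n²) = 0.003418874 + 0.000180221 = 0.003599095.
Half-width = z·√(radicand)/denom = 1.960·0.059992/1.052625 = 0.11171.
CI: 0.48048 ± 0.11171 = (0.3688, 0.5922).

(0.3688, 0.5922)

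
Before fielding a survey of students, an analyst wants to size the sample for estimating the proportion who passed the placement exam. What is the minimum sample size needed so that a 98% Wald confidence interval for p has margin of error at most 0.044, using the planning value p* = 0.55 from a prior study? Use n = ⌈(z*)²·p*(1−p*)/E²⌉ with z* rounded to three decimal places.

The 98% critical value is z* = 2.326.
p*(1−p*) = 0.55·0.45 = 0.2475.
(z*)²·p*(1−p*)/E² = 5.410276·0.2475/0.001936 = 691.655.
Rounding up, n = 692.

n = 692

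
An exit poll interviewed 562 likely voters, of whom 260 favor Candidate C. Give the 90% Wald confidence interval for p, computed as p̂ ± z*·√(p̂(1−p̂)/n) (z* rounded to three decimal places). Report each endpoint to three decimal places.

p̂ = 260/562 = 0.46263.
Standard error of p̂: √(0.248604/562) = √0.000442355 = 0.021032.
The 90% critical value is z* = 1.645.
Margin = 1.645·0.021032 = 0.03460.
So the interval runs from 0.428 to 0.497.

(0.428, 0.497)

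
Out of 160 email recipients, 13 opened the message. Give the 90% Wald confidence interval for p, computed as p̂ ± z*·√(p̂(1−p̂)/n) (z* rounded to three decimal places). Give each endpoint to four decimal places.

(0.0457, 0.1168)

Sample proportion p̂ = 13/160 = 0.08125.
SE = √(p̂(1−p̂)/n) = √(0.074648/160) = 0.021600.
For 90% confidence, z* = 1.645.
Margin = 1.645·0.021600 = 0.03553.
So the interval runs from 0.0457 to 0.1168.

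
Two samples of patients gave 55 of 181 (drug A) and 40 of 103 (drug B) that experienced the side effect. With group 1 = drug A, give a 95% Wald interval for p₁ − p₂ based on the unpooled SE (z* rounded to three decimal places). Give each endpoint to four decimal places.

p̂₁ = 0.30387, p̂₂ = 0.38835, so the observed difference is -0.08448.
Unpooled SE = √(p̂₁(1−p̂₁)/n₁ + p̂₂(1−p̂₂)/n₂) = √(0.001168685 + 0.002306157) = 0.058948.
For 95% confidence, z* = 1.960. Margin = 1.960·0.058948 = 0.11554.
So the interval runs from -0.2000 to 0.0311.

(-0.2000, 0.0311)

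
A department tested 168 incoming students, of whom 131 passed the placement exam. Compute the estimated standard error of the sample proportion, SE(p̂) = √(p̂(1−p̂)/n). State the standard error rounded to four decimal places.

With x = 131 successes in n = 168, p̂ = 0.77976.
p̂(1−p̂) = 0.77976·0.22024 = 0.171734.
SE = √(0.171734/168) = 0.0320.

SE = 0.0320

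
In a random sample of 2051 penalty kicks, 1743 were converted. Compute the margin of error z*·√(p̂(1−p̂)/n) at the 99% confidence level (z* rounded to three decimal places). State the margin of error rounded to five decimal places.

p̂ = 1743/2051 = 0.84983.
Standard error of p̂: √(0.127619/2051) = √0.000062223 = 0.007888.
The 99% critical value is z* = 2.576.
ME = 2.576·0.007888 = 0.02032.

ME = 0.02032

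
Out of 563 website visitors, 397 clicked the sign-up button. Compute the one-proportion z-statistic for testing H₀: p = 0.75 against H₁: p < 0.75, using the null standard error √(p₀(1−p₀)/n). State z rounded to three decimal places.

With x = 397 successes in n = 563, p̂ = 0.70515.
Null standard error: √(0.75·0.25/563) = √0.000333037 = 0.018249.
z = (p̂ − p₀)/SE = (0.70515 − 0.75)/0.018249 = -2.458.

z = -2.458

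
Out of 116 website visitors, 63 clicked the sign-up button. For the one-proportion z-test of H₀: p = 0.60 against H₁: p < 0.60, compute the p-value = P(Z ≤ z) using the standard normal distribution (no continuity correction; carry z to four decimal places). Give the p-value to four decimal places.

p̂ = 63/116 = 0.54310.
SE₀ = √(0.60·0.40/116) = 0.045486.
Test statistic (full precision, shown to 4 dp): z = (63/116 − 0.60)/SE₀ ≈ -1.2509.
From the standard normal, P(Z ≤ z) = 0.1055.

p-value = 0.1055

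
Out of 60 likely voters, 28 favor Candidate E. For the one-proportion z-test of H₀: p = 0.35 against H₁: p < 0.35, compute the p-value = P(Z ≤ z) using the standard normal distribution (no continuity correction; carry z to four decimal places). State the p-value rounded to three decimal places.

p-value = 0.971

Sample proportion p̂ = 28/60 = 0.46667.
SE₀ = √(0.35·0.65/60) = 0.061577.
Test statistic (full precision, shown to 4 dp): z = (28/60 − 0.35)/SE₀ ≈ 1.8947.
From the standard normal, P(Z ≤ z) = 0.971.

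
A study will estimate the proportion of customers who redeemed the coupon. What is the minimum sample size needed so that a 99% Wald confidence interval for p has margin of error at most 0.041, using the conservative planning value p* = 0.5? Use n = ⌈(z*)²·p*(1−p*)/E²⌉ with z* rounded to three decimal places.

n = 987

The 99% critical value is z* = 2.576.
p*(1−p*) = 0.2500.
Required n before rounding: 6.635776 × 0.2500 / 0.041² = 986.879.
⌈986.879⌉ = 987.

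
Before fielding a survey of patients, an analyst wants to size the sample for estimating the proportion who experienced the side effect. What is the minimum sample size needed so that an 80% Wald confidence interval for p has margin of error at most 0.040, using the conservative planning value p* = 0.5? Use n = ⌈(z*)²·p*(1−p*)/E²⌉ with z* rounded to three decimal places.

n = 257

z* = 1.282 at the 80% level.
p*(1−p*) = 0.2500.
Required n before rounding: 1.643524 × 0.2500 / 0.040² = 256.801.
Rounding up, n = 257.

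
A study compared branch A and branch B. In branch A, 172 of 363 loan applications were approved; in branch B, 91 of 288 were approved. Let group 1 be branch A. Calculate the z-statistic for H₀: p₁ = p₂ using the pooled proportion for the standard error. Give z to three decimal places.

z = 4.077

p̂₁ = 172/363 = 0.47383, p̂₂ = 91/288 = 0.31597.
Pooled p̂ = (172+91)/(363+288) = 263/651 = 0.40399.
SE = √[p̂(1−p̂)(1/n₁+1/n₂)] = √[0.40399·0.59601·(1/363+1/288)] ≈ 0.038722.
z = 0.15786/0.038722 = 4.077.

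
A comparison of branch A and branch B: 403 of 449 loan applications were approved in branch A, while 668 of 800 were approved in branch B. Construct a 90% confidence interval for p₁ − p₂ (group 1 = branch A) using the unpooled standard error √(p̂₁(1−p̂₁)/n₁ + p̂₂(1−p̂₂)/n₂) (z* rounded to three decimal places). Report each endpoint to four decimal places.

p̂₁ = 403/449 = 0.89755, p̂₂ = 668/800 = 0.83500; p̂₁ − p̂₂ = 0.06255.
SE = √(0.000204797 + 0.000172219) = √0.000377016 = 0.019417.
The 90% critical value is z* = 1.645. Margin = 1.645·0.019417 = 0.03194.
So the interval runs from 0.0306 to 0.0945.

(0.0306, 0.0945)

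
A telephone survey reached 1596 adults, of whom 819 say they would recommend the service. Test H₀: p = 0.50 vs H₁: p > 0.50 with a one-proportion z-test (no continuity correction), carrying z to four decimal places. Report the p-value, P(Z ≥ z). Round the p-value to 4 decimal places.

p-value = 0.1466

Sample proportion p̂ = 819/1596 = 0.51316.
Null standard error: √(0.50·0.50/1596) = √0.000156642 = 0.012516.
Test statistic (full precision, shown to 4 dp): z = (819/1596 − 0.50)/SE₀ ≈ 1.0513.
p-value = P(Z ≥ z) with z = 1.0513 → 0.1466.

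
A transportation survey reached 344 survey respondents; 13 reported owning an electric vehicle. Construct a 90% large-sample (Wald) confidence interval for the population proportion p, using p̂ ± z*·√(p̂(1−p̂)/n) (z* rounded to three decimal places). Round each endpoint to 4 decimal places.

Sample proportion p̂ = 13/344 = 0.03779.
SE(p̂) = √(0.03779·0.96221/344) = 0.010281.
z* = 1.645 at the 90% level.
Margin = 1.645·0.010281 = 0.01691.
CI: 0.03779 ± 0.01691 = (0.0209, 0.0547).

(0.0209, 0.0547)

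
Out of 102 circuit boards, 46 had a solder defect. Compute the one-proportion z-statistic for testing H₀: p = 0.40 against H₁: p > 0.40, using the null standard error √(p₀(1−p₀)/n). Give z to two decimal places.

z = 1.05

p̂ = 46/102 = 0.45098.
SE₀ = √(0.40·0.60/102) = 0.048507.
z = (0.45098 − 0.40)/0.048507 = 0.05098/0.048507 = 1.05.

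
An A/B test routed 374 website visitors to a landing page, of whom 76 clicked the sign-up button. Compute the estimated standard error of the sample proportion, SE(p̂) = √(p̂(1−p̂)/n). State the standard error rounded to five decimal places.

SE = 0.02081

With x = 76 successes in n = 374, p̂ = 0.20321.
p̂(1−p̂) = 0.20321·0.79679 = 0.161916.
Dividing by n and taking the root: √0.000432930 = 0.02081.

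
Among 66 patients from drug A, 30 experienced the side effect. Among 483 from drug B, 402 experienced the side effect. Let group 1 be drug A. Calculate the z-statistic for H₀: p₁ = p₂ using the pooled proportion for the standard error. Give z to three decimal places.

z = -7.029

Sample proportions: p̂₁ = 30/66 = 0.45455 and p̂₂ = 402/483 = 0.83230.
Pooled p̂ = (30+402)/(66+483) = 432/549 = 0.78689.
Pooled SE = √[0.1676969·0.01722191] ≈ 0.053741.
z = (p̂₁ − p̂₂)/SE = (0.45455 − 0.83230)/0.053741 = -0.37775/0.053741 = -7.029.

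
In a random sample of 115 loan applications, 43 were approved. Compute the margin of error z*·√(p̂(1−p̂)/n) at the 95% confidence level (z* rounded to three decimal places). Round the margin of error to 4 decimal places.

ME = 0.0884

The sample proportion is 43/115 = 0.37391.
SE(p̂) = √(0.37391·0.62609/115) = 0.045118.
z* = 1.960 at the 95% level.
Margin of error = z*·SE = 1.960 × 0.045118 = 0.0884.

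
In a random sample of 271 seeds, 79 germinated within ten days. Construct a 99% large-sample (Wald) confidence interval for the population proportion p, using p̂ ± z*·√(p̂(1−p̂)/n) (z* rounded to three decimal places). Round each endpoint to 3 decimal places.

Sample proportion p̂ = 79/271 = 0.29151.
SE = √(p̂(1−p̂)/n) = √(0.206533/271) = 0.027606.
For 99% confidence, z* = 2.576.
Margin = 2.576·0.027606 = 0.07111.
Interval: 0.29151 ± 0.07111 → (0.220, 0.363).

(0.220, 0.363)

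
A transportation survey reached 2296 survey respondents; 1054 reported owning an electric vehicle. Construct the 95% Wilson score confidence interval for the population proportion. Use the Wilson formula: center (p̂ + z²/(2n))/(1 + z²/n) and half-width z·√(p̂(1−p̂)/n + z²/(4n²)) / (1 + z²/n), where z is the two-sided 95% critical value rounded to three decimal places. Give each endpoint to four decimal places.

Here p̂ = 1054/2296 = 0.45906 and z = 1.960 (z² = 3.841600).
Denominator 1 + z²/n = 1 + 3.841600/2296 = 1.001673.
Center = (0.45906 + 0.000837)/1.001673 = 0.45913.
Radicand: p̂(1−p̂)/n + z²/(4n²) = 0.000108155 + 0.000000182 = 0.000108337.
Half-width = 1.960·√0.000108337/1.001673 = 0.02037.
CI: 0.45913 ± 0.02037 = (0.4388, 0.4795).

(0.4388, 0.4795)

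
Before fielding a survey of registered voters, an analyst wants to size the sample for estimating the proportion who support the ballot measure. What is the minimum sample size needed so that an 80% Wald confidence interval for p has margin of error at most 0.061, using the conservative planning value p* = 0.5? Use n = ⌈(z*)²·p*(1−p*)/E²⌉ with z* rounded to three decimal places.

n = 111

The 80% critical value is z* = 1.282.
p*(1−p*) = 0.50·0.50 = 0.2500.
Required n before rounding: 1.643524 × 0.2500 / 0.061² = 110.422.
Rounding up, n = 111.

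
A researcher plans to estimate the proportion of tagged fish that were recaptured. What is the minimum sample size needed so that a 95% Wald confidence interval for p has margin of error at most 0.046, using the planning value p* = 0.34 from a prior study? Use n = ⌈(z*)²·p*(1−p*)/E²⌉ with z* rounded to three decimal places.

n = 408

z* = 1.960 at the 95% level.
p*(1−p*) = 0.34·0.66 = 0.2244.
Required n before rounding: 3.841600 × 0.2244 / 0.046² = 407.398.
Rounding up, n = 408.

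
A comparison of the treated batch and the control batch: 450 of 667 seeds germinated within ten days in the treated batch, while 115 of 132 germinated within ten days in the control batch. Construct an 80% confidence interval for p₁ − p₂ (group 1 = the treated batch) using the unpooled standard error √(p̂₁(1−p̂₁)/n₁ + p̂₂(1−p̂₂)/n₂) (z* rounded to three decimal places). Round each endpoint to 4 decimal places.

p̂₁ = 0.67466, p̂₂ = 0.87121, so the observed difference is -0.19655.
Unpooled SE = √(p̂₁(1−p̂₁)/n₁ + p̂₂(1−p̂₂)/n₂) = √(0.000329075 + 0.000850012) = 0.034338.
For 80% confidence, z* = 1.282. Margin = 1.282·0.034338 = 0.04402.
So the interval runs from -0.2406 to -0.1525.

(-0.2406, -0.1525)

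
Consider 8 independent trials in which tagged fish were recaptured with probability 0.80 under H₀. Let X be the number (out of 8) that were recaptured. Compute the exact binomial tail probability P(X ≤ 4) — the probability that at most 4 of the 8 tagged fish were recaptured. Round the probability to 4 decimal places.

P = 0.0563

X is binomial with n = 8 and p = 0.80.
P(X ≤ 4) = Σ_{j=0}^{4} C(8,j)·0.80^j·0.20^{8−j}.
= 0.000003 + 0.000082 + 0.001147 + 0.009175 + 0.045875 = 0.0563.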